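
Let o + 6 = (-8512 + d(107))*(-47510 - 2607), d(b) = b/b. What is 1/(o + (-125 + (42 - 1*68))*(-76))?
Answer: 1/426557257 ≈ 2.3444e-9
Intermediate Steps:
d(b) = 1
o = 426545781 (o = -6 + (-8512 + 1)*(-47510 - 2607) = -6 - 8511*(-50117) = -6 + 426545787 = 426545781)
1/(o + (-125 + (42 - 1*68))*(-76)) = 1/(426545781 + (-125 + (42 - 1*68))*(-76)) = 1/(426545781 + (-125 + (42 - 68))*(-76)) = 1/(426545781 + (-125 - 26)*(-76)) = 1/(426545781 - 151*(-76)) = 1/(426545781 + 11476) = 1/426557257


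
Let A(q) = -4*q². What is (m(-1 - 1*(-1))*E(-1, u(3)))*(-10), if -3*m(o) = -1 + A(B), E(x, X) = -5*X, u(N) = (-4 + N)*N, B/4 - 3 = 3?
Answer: -115250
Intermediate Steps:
B = 24 (B = 12 + 4*3 = 12 + 12 = 24)
u(N) = N*(-4 + N)
m(o) = 2305/3 (m(o) = -(-1 - 4*24²)/3 = -(-1 - 4*576)/3 = -(-1 - 2304)/3 = -⅓*(-2305) = 2305/3)
(m(-1 - 1*(-1))*E(-1, u(3)))*(-10) = (2305*(-15*(-4 + 3))/3)*(-10) = (2305*(-15*(-1))/3)*(-10) = (2305*(-5*(-3))/3)*(-10) = ((2305/3)*15)*(-10) = 11525*(-10) = -115250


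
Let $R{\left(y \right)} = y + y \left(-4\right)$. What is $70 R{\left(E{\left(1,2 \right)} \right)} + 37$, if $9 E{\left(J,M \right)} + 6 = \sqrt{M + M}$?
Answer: $\frac{391}{3} \approx 130.33$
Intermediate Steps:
$E{\left(J,M \right)} = - \frac{2}{3} + \frac{\sqrt{2} \sqrt{M}}{9}$ ($E{\left(J,M \right)} = - \frac{2}{3} + \frac{\sqrt{M + M}}{9} = - \frac{2}{3} + \frac{\sqrt{2 M}}{9} = - \frac{2}{3} + \frac{\sqrt{2} \sqrt{M}}{9}$)
$R{\left(y \right)} = - 3 y$ ($R{\left(y \right)} = y - 4 y = - 3 y$)
$70 R{\left(E{\left(1,2 \right)} \right)} + 37 = 70 \left(- 3 \left(- \frac{2}{3} + \frac{\sqrt{2} \sqrt{2}}{9}\right)\right) + 37 = 70 \left(- 3 \left(- \frac{2}{3} + \frac{2}{9}\right)\right) + 37 = 70 \left(\left(-3\right) \left(- \frac{4}{9}\right)\right) + 37 = 70 \cdot \frac{4}{3} + 37 = \frac{280}{3} + 37 = \frac{391}{3}$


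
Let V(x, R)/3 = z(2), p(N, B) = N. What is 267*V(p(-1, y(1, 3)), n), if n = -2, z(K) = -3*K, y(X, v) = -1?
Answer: -4806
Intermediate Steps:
V(x, R) = -18 (V(x, R) = 3*(-3*2) = 3*(-6) = -18)
267*V(p(-1, y(1, 3)), n) = 267*(-18) = -4806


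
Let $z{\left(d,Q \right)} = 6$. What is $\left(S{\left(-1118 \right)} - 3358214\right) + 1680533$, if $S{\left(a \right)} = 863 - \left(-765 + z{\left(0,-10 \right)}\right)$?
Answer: $-1676059$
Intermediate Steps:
$S{\left(a \right)} = 1622$ ($S{\left(a \right)} = 863 - -759 = 863 + \left(765 - 6\right) = 863 + 759 = 1622$)
$\left(S{\left(-1118 \right)} - 3358214\right) + 1680533 = \left(1622 - 3358214\right) + 1680533 = -3356592 + 1680533 = -1676059$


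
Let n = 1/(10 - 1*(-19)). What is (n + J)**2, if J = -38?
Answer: 1212201/841 ≈ 1441.4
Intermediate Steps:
n = 1/29 (n = 1/(10 + 19) = 1/29 ≈ 0.034483)
(n + J)**2 = (1/29 - 38)**2 = (-1101/29)**2 = 1212201/841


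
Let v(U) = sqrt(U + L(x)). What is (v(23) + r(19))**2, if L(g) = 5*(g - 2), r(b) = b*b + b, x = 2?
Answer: (380 + sqrt(23))**2 ≈ 1.4807e+5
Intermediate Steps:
r(b) = b + b**2 (r(b) = b**2 + b = b + b**2)
L(g) = -10 + 5*g (L(g) = 5*(-2 + g) = -10 + 5*g)
v(U) = sqrt(U) (v(U) = sqrt(U + (-10 + 5*2)) = sqrt(U + (-10 + 10)) = sqrt(U + 0) = sqrt(U))
(v(23) + r(19))**2 = (sqrt(23) + 19*(1 + 19))**2 = (sqrt(23) + 19*20)**2 = (sqrt(23) + 380)**2 = (380 + sqrt(23))**2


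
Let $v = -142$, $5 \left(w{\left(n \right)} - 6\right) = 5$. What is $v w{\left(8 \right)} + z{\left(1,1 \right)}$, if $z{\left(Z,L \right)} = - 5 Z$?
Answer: $-999$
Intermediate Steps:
$w{\left(n \right)} = 7$ ($w{\left(n \right)} = 6 + \frac{1}{5} \cdot 5 = 6 + 1 = 7$)
$v w{\left(8 \right)} + z{\left(1,1 \right)} = \left(-142\right) 7 - 5 = -994 - 5 = -999$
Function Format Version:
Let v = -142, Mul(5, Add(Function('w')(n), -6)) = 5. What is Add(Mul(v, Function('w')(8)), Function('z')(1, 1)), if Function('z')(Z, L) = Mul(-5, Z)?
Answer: -999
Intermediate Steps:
Function('w')(n) = 7 (Function('w')(n) = Add(6, Mul(Rational(1, 5), 5)) = Add(6, 1) = 7)
Add(Mul(v, Function('w')(8)), Function('z')(1, 1)) = Add(Mul(-142, 7), Mul(-5, 1)) = Add(-994, -5) = -999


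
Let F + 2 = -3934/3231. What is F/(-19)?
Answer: 10396/61389 ≈ 0.16935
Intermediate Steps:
F = -10396/3231 (F = -2 - 3934/3231 = -10396/3231 ≈ -3.2176)
F/(-19) = -10396/3231/(-19) = -1/19*(-10396/3231) = 10396/61389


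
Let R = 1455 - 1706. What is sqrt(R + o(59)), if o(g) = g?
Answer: 8*I*sqrt(3) ≈ 13.856*I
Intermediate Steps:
R = -251
sqrt(R + o(59)) = sqrt(-251 + 59) = sqrt(-192) = 8*I*sqrt(3)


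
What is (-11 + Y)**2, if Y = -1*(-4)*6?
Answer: 169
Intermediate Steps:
Y = 24 (Y = 4*6 = 24)
(-11 + Y)**2 = (-11 + 24)**2 = 13**2 = 169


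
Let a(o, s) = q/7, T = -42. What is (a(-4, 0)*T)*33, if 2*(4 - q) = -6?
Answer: -1386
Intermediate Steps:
q = 7 (q = 4 - ½*(-6) = 4 + 3 = 7)
a(o, s) = 1 (a(o, s) = 7/7 = 7*(⅐) = 1)
(a(-4, 0)*T)*33 = (1*(-42))*33 = -42*33 = -1386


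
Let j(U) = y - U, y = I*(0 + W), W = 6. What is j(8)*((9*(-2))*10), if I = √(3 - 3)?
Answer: 1440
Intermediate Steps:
I = 0 (I = √0 = 0)
y = 0 (y = 0*(0 + 6) = 0*6 = 0)
j(U) = -U (j(U) = 0 - U = -U)
j(8)*((9*(-2))*10) = (-1*8)*((9*(-2))*10) = -(-144)*10 = -8*(-180) = 1440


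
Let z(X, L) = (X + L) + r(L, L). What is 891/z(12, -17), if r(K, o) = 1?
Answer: -891/4 ≈ -222.75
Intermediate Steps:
z(X, L) = 1 + L + X (z(X, L) = (X + L) + 1 = (L + X) + 1 = 1 + L + X)
891/z(12, -17) = 891/(1 - 17 + 12) = 891/(-4) = 891*(-¼) = -891/4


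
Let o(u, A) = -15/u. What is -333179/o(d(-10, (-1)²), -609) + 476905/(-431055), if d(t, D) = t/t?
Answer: 9574088018/431055 ≈ 22211.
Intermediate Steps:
d(t, D) = 1
-333179/o(d(-10, (-1)²), -609) + 476905/(-431055) = -333179/((-15/1)) + 476905/(-431055) = -333179/((-15*1)) + 476905*(-1/431055) = -333179/(-15) - 95381/86211 = -333179*(-1/15) - 95381/86211 = 333179/15 - 95381/86211 = 9574088018/431055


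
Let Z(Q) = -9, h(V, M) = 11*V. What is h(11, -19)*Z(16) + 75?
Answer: -1014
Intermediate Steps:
h(11, -19)*Z(16) + 75 = (11*11)*(-9) + 75 = 121*(-9) + 75 = -1089 + 75 = -1014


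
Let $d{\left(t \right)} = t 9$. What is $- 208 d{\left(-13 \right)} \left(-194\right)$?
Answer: $-4721184$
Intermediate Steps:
$d{\left(t \right)} = 9 t$
$- 208 d{\left(-13 \right)} \left(-194\right) = - 208 \cdot 9 \left(-13\right) \left(-194\right) = \left(-208\right) \left(-117\right) \left(-194\right) = 24336 \left(-194\right) = -4721184$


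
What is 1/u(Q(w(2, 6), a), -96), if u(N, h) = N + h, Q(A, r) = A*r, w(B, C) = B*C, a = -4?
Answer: -1/144 ≈ -0.0069444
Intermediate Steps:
1/u(Q(w(2, 6), a), -96) = 1/((2*6)*(-4) - 96) = 1/(12*(-4) - 96) = 1/(-48 - 96) = 1/(-144) = -1/144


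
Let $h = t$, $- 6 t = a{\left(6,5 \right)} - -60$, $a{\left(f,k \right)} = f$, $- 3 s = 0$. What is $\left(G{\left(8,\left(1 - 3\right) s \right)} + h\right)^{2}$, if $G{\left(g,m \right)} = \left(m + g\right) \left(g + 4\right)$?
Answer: $7225$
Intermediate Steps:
$s = 0$ ($s = \left(- \frac{1}{3}\right) 0 = 0$)
$G{\left(g,m \right)} = \left(4 + g\right) \left(g + m\right)$ ($G{\left(g,m \right)} = \left(g + m\right) \left(4 + g\right) = \left(4 + g\right) \left(g + m\right)$)
$t = -11$ ($t = - \frac{6 - -60}{6} = - \frac{6 + 60}{6} = \left(- \frac{1}{6}\right) 66 = -11$)
$h = -11$
$\left(G{\left(8,\left(1 - 3\right) s \right)} + h\right)^{2} = \left(\left(8^{2} + 4 \cdot 8 + 4 \left(1 - 3\right) 0 + 8 \left(1 - 3\right) 0\right) - 11\right)^{2} = \left(\left(64 + 32 + 4 \left(\left(-2\right) 0\right) + 8 \left(\left(-2\right) 0\right)\right) - 11\right)^{2} = \left(\left(64 + 32 + 4 \cdot 0 + 8 \cdot 0\right) - 11\right)^{2} = \left(\left(64 + 32 + 0 + 0\right) - 11\right)^{2} = \left(96 - 11\right)^{2} = 85^{2} = 7225$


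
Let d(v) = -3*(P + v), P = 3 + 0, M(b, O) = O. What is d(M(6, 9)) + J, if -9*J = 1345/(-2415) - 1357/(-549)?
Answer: -28807286/795501 ≈ -36.213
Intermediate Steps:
P = 3
J = -169250/795501 (J = -(1345/(-2415) - 1357/(-549))/9 = -(1345*(-1/2415) - 1357*(-1/549))/9 = -(-269/483 + 1357/549)/9 = -1/9*169250/88389 = -169250/795501 ≈ -0.21276)
d(v) = -9 - 3*v (d(v) = -3*(3 + v) = -9 - 3*v)
d(M(6, 9)) + J = (-9 - 3*9) - 169250/795501 = (-9 - 27) - 169250/795501 = -36 - 169250/795501 = -28807286/795501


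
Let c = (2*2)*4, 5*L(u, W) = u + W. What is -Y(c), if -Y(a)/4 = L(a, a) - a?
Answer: -192/5 ≈ -38.400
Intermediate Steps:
L(u, W) = W/5 + u/5 (L(u, W) = (u + W)/5 = (W + u)/5 = W/5 + u/5)
c = 16 (c = 4*4 = 16)
Y(a) = 12*a/5 (Y(a) = -4*((a/5 + a/5) - a) = -4*(2*a/5 - a) = -(-12)*a/5 = 12*a/5)
-Y(c) = -12*16/5 = -1*192/5 = -192/5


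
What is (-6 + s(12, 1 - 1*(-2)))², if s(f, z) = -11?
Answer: 289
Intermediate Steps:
(-6 + s(12, 1 - 1*(-2)))² = (-6 - 11)² = (-17)² = 289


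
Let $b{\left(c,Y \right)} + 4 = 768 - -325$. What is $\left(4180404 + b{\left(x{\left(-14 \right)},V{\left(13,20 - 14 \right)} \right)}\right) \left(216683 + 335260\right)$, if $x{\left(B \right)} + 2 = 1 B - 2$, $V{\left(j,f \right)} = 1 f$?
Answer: $2307945790899$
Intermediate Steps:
$V{\left(j,f \right)} = f$
$x{\left(B \right)} = -4 + B$ ($x{\left(B \right)} = -2 + \left(1 B - 2\right) = -2 + \left(B - 2\right) = -2 + \left(-2 + B\right) = -4 + B$)
$b{\left(c,Y \right)} = 1089$ ($b{\left(c,Y \right)} = -4 + \left(768 - -325\right) = -4 + \left(768 + 325\right) = -4 + 1093 = 1089$)
$\left(4180404 + b{\left(x{\left(-14 \right)},V{\left(13,20 - 14 \right)} \right)}\right) \left(216683 + 335260\right) = \left(4180404 + 1089\right) \left(216683 + 335260\right) = 4181493 \cdot 551943 = 2307945790899$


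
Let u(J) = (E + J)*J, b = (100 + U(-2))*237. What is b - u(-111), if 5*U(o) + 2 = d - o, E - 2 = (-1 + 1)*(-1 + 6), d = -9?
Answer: 55872/5 ≈ 11174.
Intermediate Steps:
E = 2 (E = 2 + (-1 + 1)*(-1 + 6) = 2 + 0*5 = 2 + 0 = 2)
U(o) = -11/5 - o/5 (U(o) = -⅖ + (-9 - o)/5 = -⅖ + (-9/5 - o/5) = -11/5 - o/5)
b = 116367/5 (b = (100 + (-11/5 - ⅕*(-2)))*237 = (100 + (-11/5 + ⅖))*237 = (100 - 9/5)*237 = (491/5)*237 = 116367/5 ≈ 23273.)
u(J) = J*(2 + J) (u(J) = (2 + J)*J = J*(2 + J))
b - u(-111) = 116367/5 - (-111)*(2 - 111) = 116367/5 - (-111)*(-109) = 116367/5 - 1*12099 = 116367/5 - 12099 = 55872/5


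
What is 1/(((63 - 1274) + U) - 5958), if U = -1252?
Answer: -1/8421 ≈ -0.00011875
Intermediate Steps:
1/(((63 - 1274) + U) - 5958) = 1/(((63 - 1274) - 1252) - 5958) = 1/((-1211 - 1252) - 5958) = 1/(-2463 - 5958) = 1/(-8421) = -1/8421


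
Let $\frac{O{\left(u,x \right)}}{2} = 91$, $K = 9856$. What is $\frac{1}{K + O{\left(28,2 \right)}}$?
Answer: $\frac{1}{10038} \approx 9.9621 \cdot 10^{-5}$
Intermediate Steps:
$O{\left(u,x \right)} = 182$ ($O{\left(u,x \right)} = 2 \cdot 91 = 182$)
$\frac{1}{K + O{\left(28,2 \right)}} = \frac{1}{9856 + 182} = \frac{1}{10038}$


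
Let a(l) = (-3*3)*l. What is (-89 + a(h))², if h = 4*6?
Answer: 93025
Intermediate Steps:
h = 24
a(l) = -9*l
(-89 + a(h))² = (-89 - 9*24)² = (-89 - 216)² = (-305)² = 93025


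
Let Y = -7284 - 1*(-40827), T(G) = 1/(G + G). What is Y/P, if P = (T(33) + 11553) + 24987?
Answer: 2213838/2411641 ≈ 0.91798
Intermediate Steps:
T(G) = 1/(2*G)
Y = 33543 (Y = -7284 + 40827 = 33543)
P = 2411641/66 (P = ((1/2)/33 + 11553) + 24987 = ((1/2)*(1/33) + 11553) + 24987 = (1/66 + 11553) + 24987 = 762499/66 + 24987 = 2411641/66 ≈ 36540.)
Y/P = 33543/(2411641/66) = 33543*(66/2411641) = 2213838/2411641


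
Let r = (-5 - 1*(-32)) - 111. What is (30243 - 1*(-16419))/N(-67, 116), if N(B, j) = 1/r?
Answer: -3919608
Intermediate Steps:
r = -84 (r = (-5 + 32) - 111 = 27 - 111 = -84)
N(B, j) = -1/84 (N(B, j) = 1/(-84) = -1/84)
(30243 - 1*(-16419))/N(-67, 116) = (30243 - 1*(-16419))/(-1/84) = (30243 + 16419)*(-84) = 46662*(-84) = -3919608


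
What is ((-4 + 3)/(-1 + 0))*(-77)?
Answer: -77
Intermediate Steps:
((-4 + 3)/(-1 + 0))*(-77) = -1/(-1)*(-77) = -1*(-1)*(-77) = 1*(-77) = -77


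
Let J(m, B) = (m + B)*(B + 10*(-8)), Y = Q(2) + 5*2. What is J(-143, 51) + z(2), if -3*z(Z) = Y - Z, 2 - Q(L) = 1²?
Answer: 2665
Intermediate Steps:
Q(L) = 1 (Q(L) = 2 - 1*1² = 2 - 1*1 = 2 - 1 = 1)
Y = 11 (Y = 1 + 5*2 = 1 + 10 = 11)
z(Z) = -11/3 + Z/3 (z(Z) = -(11 - Z)/3 = -11/3 + Z/3)
J(m, B) = (-80 + B)*(B + m) (J(m, B) = (B + m)*(B - 80) = (B + m)*(-80 + B) = (-80 + B)*(B + m))
J(-143, 51) + z(2) = (51² - 80*51 - 80*(-143) + 51*(-143)) + (-11/3 + (⅓)*2) = (2601 - 4080 + 11440 - 7293) + (-11/3 + ⅔) = 2668 - 3 = 2665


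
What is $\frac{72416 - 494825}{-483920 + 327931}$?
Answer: $\frac{422409}{155989} \approx 2.7079$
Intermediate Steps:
$\frac{72416 - 494825}{-483920 + 327931} = - \frac{422409}{-155989} = \left(-422409\right) \left(- \frac{1}{155989}\right) = \frac{422409}{155989}$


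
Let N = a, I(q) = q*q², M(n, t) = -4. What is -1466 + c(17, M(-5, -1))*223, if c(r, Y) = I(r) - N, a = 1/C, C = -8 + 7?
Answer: 1094356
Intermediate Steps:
C = -1
I(q) = q³
a = -1 (a = 1/(-1) = -1)
N = -1
c(r, Y) = 1 + r³ (c(r, Y) = r³ - 1*(-1) = r³ + 1 = 1 + r³)
-1466 + c(17, M(-5, -1))*223 = -1466 + (1 + 17³)*223 = -1466 + (1 + 4913)*223 = -1466 + 4914*223 = -1466 + 1095822 = 1094356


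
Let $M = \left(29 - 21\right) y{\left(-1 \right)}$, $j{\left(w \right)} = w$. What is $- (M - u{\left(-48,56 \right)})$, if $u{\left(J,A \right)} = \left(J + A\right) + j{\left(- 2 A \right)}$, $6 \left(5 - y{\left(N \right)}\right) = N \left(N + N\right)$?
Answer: $- \frac{424}{3} \approx -141.33$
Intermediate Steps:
$y{\left(N \right)} = 5 - \frac{N^{2}}{3}$ ($y{\left(N \right)} = 5 - \frac{N \left(N + N\right)}{6} = 5 - \frac{N 2 N}{6} = 5 - \frac{2 N^{2}}{6} = 5 - \frac{N^{2}}{3}$)
$u{\left(J,A \right)} = J - A$ ($u{\left(J,A \right)} = \left(J + A\right) - 2 A = \left(A + J\right) - 2 A = J - A$)
$M = \frac{112}{3}$ ($M = \left(29 - 21\right) \left(5 - \frac{\left(-1\right)^{2}}{3}\right) = 8 \left(5 - \frac{1}{3}\right) = 8 \cdot \frac{14}{3} = \frac{112}{3} \approx 37.333$)
$- (M - u{\left(-48,56 \right)}) = - (\frac{112}{3} - \left(-48 - 56\right)) = - (\frac{112}{3} - -104) = - (\frac{112}{3} + 104) = \left(-1\right) \frac{424}{3} = - \frac{424}{3}$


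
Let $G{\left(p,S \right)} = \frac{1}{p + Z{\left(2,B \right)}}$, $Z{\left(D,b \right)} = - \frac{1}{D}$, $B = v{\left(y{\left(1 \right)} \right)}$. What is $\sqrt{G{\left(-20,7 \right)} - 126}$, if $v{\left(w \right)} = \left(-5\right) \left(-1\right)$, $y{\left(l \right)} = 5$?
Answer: $\frac{4 i \sqrt{13243}}{41} \approx 11.227 i$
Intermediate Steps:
$v{\left(w \right)} = 5$
$B = 5$
$G{\left(p,S \right)} = \frac{1}{- \frac{1}{2} + p}$ ($G{\left(p,S \right)} = \frac{1}{p - \frac{1}{2}} = \frac{1}{- \frac{1}{2} + p}$)
$\sqrt{G{\left(-20,7 \right)} - 126} = \sqrt{\frac{2}{-1 + 2 \left(-20\right)} - 126} = \sqrt{\frac{2}{-1 - 40} - 126} = \sqrt{\frac{2}{-41} - 126} = \sqrt{2 \left(- \frac{1}{41}\right) - 126} = \sqrt{- \frac{2}{41} - 126} = \sqrt{- \frac{5168}{41}} = \frac{4 i \sqrt{13243}}{41}$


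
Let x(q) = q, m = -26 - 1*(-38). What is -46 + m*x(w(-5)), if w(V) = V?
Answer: -106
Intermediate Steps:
m = 12 (m = -26 + 38 = 12)
-46 + m*x(w(-5)) = -46 + 12*(-5) = -46 - 60 = -106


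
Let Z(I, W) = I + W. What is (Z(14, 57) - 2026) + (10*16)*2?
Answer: -1635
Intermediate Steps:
(Z(14, 57) - 2026) + (10*16)*2 = ((14 + 57) - 2026) + (10*16)*2 = (71 - 2026) + 160*2 = -1955 + 320 = -1635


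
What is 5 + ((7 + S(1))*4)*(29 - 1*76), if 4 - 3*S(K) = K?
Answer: -1499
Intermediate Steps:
S(K) = 4/3 - K/3
5 + ((7 + S(1))*4)*(29 - 1*76) = 5 + ((7 + (4/3 - ⅓*1))*4)*(29 - 1*76) = 5 + ((7 + (4/3 - ⅓))*4)*(29 - 76) = 5 + ((7 + 1)*4)*(-47) = 5 + (8*4)*(-47) = 5 + 32*(-47) = 5 - 1504 = -1499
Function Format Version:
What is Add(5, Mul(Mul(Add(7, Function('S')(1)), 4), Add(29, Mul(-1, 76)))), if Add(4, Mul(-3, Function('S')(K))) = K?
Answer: -1499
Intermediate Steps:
Function('S')(K) = Add(Rational(4, 3), Mul(Rational(-1, 3), K))
Add(5, Mul(Mul(Add(7, Function('S')(1)), 4), Add(29, Mul(-1, 76)))) = Add(5, Mul(Mul(Add(7, Add(Rational(4, 3), Mul(Rational(-1, 3), 1))), 4), Add(29, Mul(-1, 76)))) = Add(5, Mul(Mul(Add(7, Add(Rational(4, 3), Rational(-1, 3))), 4), Add(29, -76))) = Add(5, Mul(Mul(Add(7, 1), 4), -47)) = Add(5, Mul(Mul(8, 4), -47)) = Add(5, Mul(32, -47)) = Add(5, -1504) = -1499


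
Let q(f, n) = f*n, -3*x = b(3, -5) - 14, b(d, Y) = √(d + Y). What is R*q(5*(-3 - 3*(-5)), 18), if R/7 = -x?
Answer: -35280 + 2520*I*√2 ≈ -35280.0 + 3563.8*I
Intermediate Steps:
b(d, Y) = √(Y + d)
x = 14/3 - I*√2/3 (x = -(√(-5 + 3) - 14)/3 = -(√(-2) - 14)/3 = -(I*√2 - 14)/3 = -(-14 + I*√2)/3 = 14/3 - I*√2/3 ≈ 4.6667 - 0.4714*I)
R = -98/3 + 7*I*√2/3 (R = 7*(-(14/3 - I*√2/3)) = 7*(-14/3 + I*√2/3) = -98/3 + 7*I*√2/3 ≈ -32.667 + 3.2998*I)
R*q(5*(-3 - 3*(-5)), 18) = (-98/3 + 7*I*√2/3)*((5*(-3 - 3*(-5)))*18) = (-98/3 + 7*I*√2/3)*((5*(-3 + 15))*18) = (-98/3 + 7*I*√2/3)*((5*12)*18) = (-98/3 + 7*I*√2/3)*(60*18) = (-98/3 + 7*I*√2/3)*1080 = -35280 + 2520*I*√2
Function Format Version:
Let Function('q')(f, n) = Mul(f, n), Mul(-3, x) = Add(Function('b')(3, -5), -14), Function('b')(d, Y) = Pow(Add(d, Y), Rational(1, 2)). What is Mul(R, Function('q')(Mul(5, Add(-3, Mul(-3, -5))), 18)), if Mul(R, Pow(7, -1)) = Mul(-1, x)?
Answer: Add(-35280, Mul(2520, I, Pow(2, Rational(1, 2)))) ≈ Add(-35280., Mul(3563.8, I))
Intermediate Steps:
Function('b')(d, Y) = Pow(Add(Y, d), Rational(1, 2))
x = Add(Rational(14, 3), Mul(Rational(-1, 3), I, Pow(2, Rational(1, 2)))) (x = Mul(Rational(-1, 3), Add(Pow(Add(-5, 3), Rational(1, 2)), -14)) = Mul(Rational(-1, 3), Add(Pow(-2, Rational(1, 2)), -14)) = Mul(Rational(-1, 3), Add(Mul(I, Pow(2, Rational(1, 2))), -14)) = Mul(Rational(-1, 3), Add(-14, Mul(I, Pow(2, Rational(1, 2))))) = Add(Rational(14, 3), Mul(Rational(-1, 3), I, Pow(2, Rational(1, 2)))) ≈ Add(4.6667, Mul(-0.47140, I)))
R = Add(Rational(-98, 3), Mul(Rational(7, 3), I, Pow(2, Rational(1, 2)))) (R = Mul(7, Mul(-1, Add(Rational(14, 3), Mul(Rational(-1, 3), I, Pow(2, Rational(1, 2)))))) = Mul(7, Add(Rational(-14, 3), Mul(Rational(1, 3), I, Pow(2, Rational(1, 2))))) = Add(Rational(-98, 3), Mul(Rational(7, 3), I, Pow(2, Rational(1, 2)))) ≈ Add(-32.667, Mul(3.2998, I)))
Mul(R, Function('q')(Mul(5, Add(-3, Mul(-3, -5))), 18)) = Mul(Add(Rational(-98, 3), Mul(Rational(7, 3), I, Pow(2, Rational(1, 2)))), Mul(Mul(5, Add(-3, Mul(-3, -5))), 18)) = Mul(Add(Rational(-98, 3), Mul(Rational(7, 3), I, Pow(2, Rational(1, 2)))), Mul(Mul(5, Add(-3, 15)), 18)) = Mul(Add(Rational(-98, 3), Mul(Rational(7, 3), I, Pow(2, Rational(1, 2)))), Mul(Mul(5, 12), 18)) = Mul(Add(Rational(-98, 3), Mul(Rational(7, 3), I, Pow(2, Rational(1, 2)))), Mul(60, 18)) = Mul(Add(Rational(-98, 3), Mul(Rational(7, 3), I, Pow(2, Rational(1, 2)))), 1080) = Add(-35280, Mul(2520, I, Pow(2, Rational(1, 2))))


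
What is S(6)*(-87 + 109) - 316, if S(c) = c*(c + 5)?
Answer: 1136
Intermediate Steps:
S(c) = c*(5 + c)
S(6)*(-87 + 109) - 316 = (6*(5 + 6))*(-87 + 109) - 316 = (6*11)*22 - 316 = 66*22 - 316 = 1452 - 316 = 1136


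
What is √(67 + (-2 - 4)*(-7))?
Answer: √109 ≈ 10.440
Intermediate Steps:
√(67 + (-2 - 4)*(-7)) = √(67 - 6*(-7)) = √(67 + 42) = √109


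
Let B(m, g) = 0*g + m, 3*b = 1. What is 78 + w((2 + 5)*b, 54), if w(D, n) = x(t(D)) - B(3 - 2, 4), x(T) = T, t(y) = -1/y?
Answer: 536/7 ≈ 76.571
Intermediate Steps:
b = ⅓ (b = (⅓)*1 = ⅓ ≈ 0.33333)
B(m, g) = m (B(m, g) = 0 + m = m)
w(D, n) = -1 - 1/D (w(D, n) = -1/D - (3 - 2) = -1/D - 1*1 = -1/D - 1 = -1 - 1/D)
78 + w((2 + 5)*b, 54) = 78 + (-1 - (2 + 5)/3)/(((2 + 5)*(⅓))) = 78 + (-1 - 7/3)/((7*(⅓))) = 78 + (-1 - 1*7/3)/(7/3) = 78 + 3*(-1 - 7/3)/7 = 78 + (3/7)*(-10/3) = 78 - 10/7 = 536/7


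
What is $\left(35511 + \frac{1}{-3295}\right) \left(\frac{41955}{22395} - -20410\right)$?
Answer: $\frac{3565832931761688}{4919435} \approx 7.2485 \cdot 10^{8}$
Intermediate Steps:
$\left(35511 + \frac{1}{-3295}\right) \left(\frac{41955}{22395} - -20410\right) = \left(35511 - \frac{1}{3295}\right) \left(41955 \cdot \frac{1}{22395} + \left(-4482 + 24892\right)\right) = \frac{117008744 \left(\frac{2797}{1493} + 20410\right)}{3295} = \frac{117008744}{3295} \cdot \frac{30474927}{1493} = \frac{3565832931761688}{4919435}$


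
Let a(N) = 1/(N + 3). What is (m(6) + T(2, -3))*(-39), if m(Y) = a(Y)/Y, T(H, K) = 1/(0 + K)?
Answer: 221/18 ≈ 12.278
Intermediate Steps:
a(N) = 1/(3 + N)
T(H, K) = 1/K
m(Y) = 1/(Y*(3 + Y)) (m(Y) = 1/((3 + Y)*Y) = 1/(Y*(3 + Y)))
(m(6) + T(2, -3))*(-39) = (1/(6*(3 + 6)) + 1/(-3))*(-39) = ((⅙)/9 - ⅓)*(-39) = ((⅙)*(⅑) - ⅓)*(-39) = (1/54 - ⅓)*(-39) = -17/54*(-39) = 221/18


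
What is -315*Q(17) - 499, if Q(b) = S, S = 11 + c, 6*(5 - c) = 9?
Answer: -10133/2 ≈ -5066.5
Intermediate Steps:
c = 7/2 (c = 5 - ⅙*9 = 5 - 3/2 = 7/2 ≈ 3.5000)
S = 29/2 (S = 11 + 7/2 = 29/2 ≈ 14.500)
Q(b) = 29/2
-315*Q(17) - 499 = -315*29/2 - 499 = -9135/2 - 499 = -10133/2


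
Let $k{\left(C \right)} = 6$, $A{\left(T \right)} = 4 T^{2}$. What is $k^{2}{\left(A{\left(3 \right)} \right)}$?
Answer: $36$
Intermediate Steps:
$k^{2}{\left(A{\left(3 \right)} \right)} = 6^{2} = 36$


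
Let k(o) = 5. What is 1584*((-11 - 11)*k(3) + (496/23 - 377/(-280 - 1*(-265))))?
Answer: -11530992/115 ≈ -1.0027e+5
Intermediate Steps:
1584*((-11 - 11)*k(3) + (496/23 - 377/(-280 - 1*(-265)))) = 1584*((-11 - 11)*5 + (496/23 - 377/(-280 - 1*(-265)))) = 1584*(-22*5 + (496*(1/23) - 377/(-280 + 265))) = 1584*(-110 + (496/23 - 377/(-15))) = 1584*(-110 + (496/23 - 377*(-1/15))) = 1584*(-110 + (496/23 + 377/15)) = 1584*(-110 + 16111/345) = 1584*(-21839/345) = -11530992/115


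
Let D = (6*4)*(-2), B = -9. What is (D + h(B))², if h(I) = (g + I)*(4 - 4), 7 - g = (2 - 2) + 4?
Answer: 2304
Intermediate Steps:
g = 3 (g = 7 - ((2 - 2) + 4) = 7 - (0 + 4) = 7 - 1*4 = 7 - 4 = 3)
h(I) = 0 (h(I) = (3 + I)*(4 - 4) = (3 + I)*0 = 0)
D = -48 (D = 24*(-2) = -48)
(D + h(B))² = (-48 + 0)² = (-48)² = 2304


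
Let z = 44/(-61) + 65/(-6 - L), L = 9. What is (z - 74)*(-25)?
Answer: 361675/183 ≈ 1976.4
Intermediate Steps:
z = -925/183 (z = 44/(-61) + 65/(-6 - 1*9) = 44*(-1/61) + 65/(-6 - 9) = -44/61 + 65/(-15) = -44/61 + 65*(-1/15) = -44/61 - 13/3 = -925/183 ≈ -5.0546)
(z - 74)*(-25) = (-925/183 - 74)*(-25) = -14467/183*(-25) = 361675/183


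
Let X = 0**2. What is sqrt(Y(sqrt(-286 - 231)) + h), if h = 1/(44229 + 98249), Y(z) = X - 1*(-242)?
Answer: sqrt(4912595419606)/142478 ≈ 15.556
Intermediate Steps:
X = 0
Y(z) = 242 (Y(z) = 0 - 1*(-242) = 0 + 242 = 242)
h = 1/142478 ≈ 7.0186e-6
sqrt(Y(sqrt(-286 - 231)) + h) = sqrt(242 + 1/142478) = sqrt(34479677/142478) = sqrt(4912595419606)/142478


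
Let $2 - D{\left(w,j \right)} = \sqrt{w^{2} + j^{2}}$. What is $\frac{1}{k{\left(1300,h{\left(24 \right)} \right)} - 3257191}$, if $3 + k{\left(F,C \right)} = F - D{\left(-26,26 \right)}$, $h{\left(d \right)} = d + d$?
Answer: $- \frac{406987}{1325107345183} - \frac{13 \sqrt{2}}{5300429380732} \approx -3.0714 \cdot 10^{-7}$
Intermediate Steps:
$h{\left(d \right)} = 2 d$
$D{\left(w,j \right)} = 2 - \sqrt{j^{2} + w^{2}}$ ($D{\left(w,j \right)} = 2 - \sqrt{w^{2} + j^{2}} = 2 - \sqrt{j^{2} + w^{2}}$)
$k{\left(F,C \right)} = -5 + F + 26 \sqrt{2}$ ($k{\left(F,C \right)} = -3 - \left(2 - F - \sqrt{26^{2} + \left(-26\right)^{2}}\right) = -3 - \left(2 - F - \sqrt{676 + 676}\right) = -3 - \left(2 - F - 26 \sqrt{2}\right) = -3 + \left(-2 + F + 26 \sqrt{2}\right) = -5 + F + 26 \sqrt{2}$)
$\frac{1}{k{\left(1300,h{\left(24 \right)} \right)} - 3257191} = \frac{1}{\left(-5 + 1300 + 26 \sqrt{2}\right) - 3257191} = \frac{1}{\left(1295 + 26 \sqrt{2}\right) - 3257191} = \frac{1}{-3255896 + 26 \sqrt{2}}$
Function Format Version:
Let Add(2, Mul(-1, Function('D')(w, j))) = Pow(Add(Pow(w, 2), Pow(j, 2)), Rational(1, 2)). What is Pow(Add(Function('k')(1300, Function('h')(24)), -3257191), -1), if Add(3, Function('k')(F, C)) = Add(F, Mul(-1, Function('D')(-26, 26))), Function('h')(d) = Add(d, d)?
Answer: Add(Rational(-406987, 1325107345183), Mul(Rational(-13, 5300429380732), Pow(2, Rational(1, 2)))) ≈ -3.0714e-7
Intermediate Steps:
Function('h')(d) = Mul(2, d)
Function('D')(w, j) = Add(2, Mul(-1, Pow(Add(Pow(j, 2), Pow(w, 2)), Rational(1, 2)))) (Function('D')(w, j) = Add(2, Mul(-1, Pow(Add(Pow(w, 2), Pow(j, 2)), Rational(1, 2)))) = Add(2, Mul(-1, Pow(Add(Pow(j, 2), Pow(w, 2)), Rational(1, 2)))))
Function('k')(F, C) = Add(-5, F, Mul(26, Pow(2, Rational(1, 2)))) (Function('k')(F, C) = Add(-3, Add(F, Mul(-1, Add(2, Mul(-1, Pow(Add(Pow(26, 2), Pow(-26, 2)), Rational(1, 2))))))) = Add(-3, Add(F, Mul(-1, Add(2, Mul(-1, Pow(Add(676, 676), Rational(1, 2))))))) = Add(-3, Add(F, Mul(-1, Add(2, Mul(-1, Pow(1352, Rational(1, 2))))))) = Add(-3, Add(F, Mul(-1, Add(2, Mul(-1, Mul(26, Pow(2, Rational(1, 2)))))))) = Add(-3, Add(F, Mul(-1, Add(2, Mul(-26, Pow(2, Rational(1, 2))))))) = Add(-3, Add(F, Add(-2, Mul(26, Pow(2, Rational(1, 2)))))) = Add(-3, Add(-2, F, Mul(26, Pow(2, Rational(1, 2))))) = Add(-5, F, Mul(26, Pow(2, Rational(1, 2)))))
Pow(Add(Function('k')(1300, Function('h')(24)), -3257191), -1) = Pow(Add(Add(-5, 1300, Mul(26, Pow(2, Rational(1, 2)))), -3257191), -1) = Pow(Add(Add(1295, Mul(26, Pow(2, Rational(1, 2)))), -3257191), -1) = Pow(Add(-3255896, Mul(26, Pow(2, Rational(1, 2)))), -1)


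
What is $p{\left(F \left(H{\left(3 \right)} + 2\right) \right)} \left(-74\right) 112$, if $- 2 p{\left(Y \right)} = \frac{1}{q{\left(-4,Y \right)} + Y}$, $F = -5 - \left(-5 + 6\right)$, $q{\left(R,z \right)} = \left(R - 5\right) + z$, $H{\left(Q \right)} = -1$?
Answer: $- \frac{592}{3} \approx -197.33$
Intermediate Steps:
$q{\left(R,z \right)} = -5 + R + z$ ($q{\left(R,z \right)} = \left(-5 + R\right) + z = -5 + R + z$)
$F = -6$ ($F = -5 - 1 = -6$)
$p{\left(Y \right)} = - \frac{1}{2 \left(-9 + 2 Y\right)}$ ($p{\left(Y \right)} = - \frac{1}{2 \left(\left(-5 - 4 + Y\right) + Y\right)} = - \frac{1}{2 \left(\left(-9 + Y\right) + Y\right)} = - \frac{1}{2 \left(-9 + 2 Y\right)}$)
$p{\left(F \left(H{\left(3 \right)} + 2\right) \right)} \left(-74\right) 112 = - \frac{1}{-18 + 4 \left(- 6 \left(-1 + 2\right)\right)} \left(-74\right) 112 = - \frac{1}{-18 + 4 \left(\left(-6\right) 1\right)} \left(-74\right) 112 = - \frac{1}{-18 + 4 \left(-6\right)} \left(-74\right) 112 = - \frac{1}{-18 - 24} \left(-74\right) 112 = - \frac{1}{-42} \left(-74\right) 112 = \left(-1\right) \left(- \frac{1}{42}\right) \left(-74\right) 112 = \frac{1}{42} \left(-74\right) 112 = \left(- \frac{37}{21}\right) 112 = - \frac{592}{3}$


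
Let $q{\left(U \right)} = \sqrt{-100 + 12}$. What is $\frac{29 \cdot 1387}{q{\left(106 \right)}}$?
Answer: $- \frac{40223 i \sqrt{22}}{44} \approx - 4287.8 i$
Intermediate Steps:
$q{\left(U \right)} = 2 i \sqrt{22}$ ($q{\left(U \right)} = \sqrt{-88} = 2 i \sqrt{22}$)
$\frac{29 \cdot 1387}{q{\left(106 \right)}} = \frac{29 \cdot 1387}{2 i \sqrt{22}} = 40223 \left(- \frac{i \sqrt{22}}{44}\right) = - \frac{40223 i \sqrt{22}}{44}$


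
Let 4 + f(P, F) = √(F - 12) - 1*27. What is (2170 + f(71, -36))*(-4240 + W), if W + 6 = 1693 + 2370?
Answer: -391437 - 732*I*√3 ≈ -3.9144e+5 - 1267.9*I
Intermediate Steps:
f(P, F) = -31 + √(-12 + F) (f(P, F) = -4 + (√(F - 12) - 1*27) = -4 + (√(-12 + F) - 27) = -4 + (-27 + √(-12 + F)) = -31 + √(-12 + F))
W = 4057 (W = -6 + (1693 + 2370) = -6 + 4063 = 4057)
(2170 + f(71, -36))*(-4240 + W) = (2170 + (-31 + √(-12 - 36)))*(-4240 + 4057) = (2170 + (-31 + √(-48)))*(-183) = (2170 + (-31 + 4*I*√3))*(-183) = (2139 + 4*I*√3)*(-183) = -391437 - 732*I*√3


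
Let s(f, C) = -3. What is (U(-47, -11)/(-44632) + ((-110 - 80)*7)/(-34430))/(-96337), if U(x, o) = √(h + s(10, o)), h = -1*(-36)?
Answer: -133/331688291 + √33/4299712984 ≈ -3.9964e-7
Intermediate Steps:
h = 36
U(x, o) = √33 (U(x, o) = √(36 - 3) = √33)
(U(-47, -11)/(-44632) + ((-110 - 80)*7)/(-34430))/(-96337) = (√33/(-44632) + ((-110 - 80)*7)/(-34430))/(-96337) = (√33*(-1/44632) - 190*7*(-1/34430))*(-1/96337) = (-√33/44632 - 1330*(-1/34430))*(-1/96337) = (-√33/44632 + 133/3443)*(-1/96337) = (133/3443 - √33/44632)*(-1/96337) = -133/331688291 + √33/4299712984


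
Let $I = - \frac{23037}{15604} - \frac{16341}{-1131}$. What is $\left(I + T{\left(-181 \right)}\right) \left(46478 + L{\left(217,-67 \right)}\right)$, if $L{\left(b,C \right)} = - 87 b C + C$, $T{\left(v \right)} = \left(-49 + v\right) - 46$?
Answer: $- \frac{39019297216138}{113129} \approx -3.4491 \cdot 10^{8}$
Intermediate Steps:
$T{\left(v \right)} = -95 + v$
$L{\left(b,C \right)} = C - 87 C b$ ($L{\left(b,C \right)} = - 87 C b + C = C - 87 C b$)
$I = \frac{5870003}{452516}$ ($I = \left(-23037\right) \frac{1}{15604} - - \frac{419}{29} = - \frac{23037}{15604} + \frac{419}{29} = \frac{5870003}{452516} \approx 12.972$)
$\left(I + T{\left(-181 \right)}\right) \left(46478 + L{\left(217,-67 \right)}\right) = \left(\frac{5870003}{452516} - 276\right) \left(46478 - 67 \left(1 - 18879\right)\right) = - \frac{119024413 \left(46478 - -1264826\right)}{452516} = - \frac{119024413 \left(46478 + 1264826\right)}{452516} = \left(- \frac{119024413}{452516}\right) 1311304 = - \frac{39019297216138}{113129}$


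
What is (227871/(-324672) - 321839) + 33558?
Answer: -31198998901/108224 ≈ -2.8828e+5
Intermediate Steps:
(227871/(-324672) - 321839) + 33558 = (227871*(-1/324672) - 321839) + 33558 = (-75957/108224 - 321839) + 33558 = -34830779893/108224 + 33558 = -31198998901/108224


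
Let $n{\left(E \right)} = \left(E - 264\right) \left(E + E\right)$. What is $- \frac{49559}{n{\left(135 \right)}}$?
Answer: $\frac{49559}{34830} \approx 1.4229$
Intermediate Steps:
$n{\left(E \right)} = 2 E \left(-264 + E\right)$ ($n{\left(E \right)} = \left(-264 + E\right) 2 E = 2 E \left(-264 + E\right)$)
$- \frac{49559}{n{\left(135 \right)}} = - \frac{49559}{2 \cdot 135 \left(-264 + 135\right)} = - \frac{49559}{2 \cdot 135 \left(-129\right)} = - \frac{49559}{-34830} = \left(-49559\right) \left(- \frac{1}{34830}\right) = \frac{49559}{34830}$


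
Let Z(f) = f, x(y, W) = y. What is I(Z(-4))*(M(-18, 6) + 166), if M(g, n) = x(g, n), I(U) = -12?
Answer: -1776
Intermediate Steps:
M(g, n) = g
I(Z(-4))*(M(-18, 6) + 166) = -12*(-18 + 166) = -12*148 = -1776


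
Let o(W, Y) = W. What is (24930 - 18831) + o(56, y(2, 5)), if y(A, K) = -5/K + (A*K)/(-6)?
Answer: 6155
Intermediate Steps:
y(A, K) = -5/K - A*K/6 (y(A, K) = -5/K + (A*K)*(-⅙) = -5/K - A*K/6)
(24930 - 18831) + o(56, y(2, 5)) = (24930 - 18831) + 56 = 6099 + 56 = 6155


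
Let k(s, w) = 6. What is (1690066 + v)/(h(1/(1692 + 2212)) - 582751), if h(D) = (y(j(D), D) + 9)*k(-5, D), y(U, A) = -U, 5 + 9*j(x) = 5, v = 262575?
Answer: -1952641/582697 ≈ -3.3510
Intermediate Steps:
j(x) = 0 (j(x) = -5/9 + (⅑)*5 = -5/9 + 5/9 = 0)
h(D) = 54 (h(D) = (-1*0 + 9)*6 = (0 + 9)*6 = 9*6 = 54)
(1690066 + v)/(h(1/(1692 + 2212)) - 582751) = (1690066 + 262575)/(54 - 582751) = 1952641/(-582697) = 1952641*(-1/582697) = -1952641/582697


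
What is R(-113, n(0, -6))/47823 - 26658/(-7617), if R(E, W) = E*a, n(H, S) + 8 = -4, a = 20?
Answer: 419217038/121422597 ≈ 3.4525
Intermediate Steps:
n(H, S) = -12 (n(H, S) = -8 - 4 = -12)
R(E, W) = 20*E (R(E, W) = E*20 = 20*E)
R(-113, n(0, -6))/47823 - 26658/(-7617) = (20*(-113))/47823 - 26658/(-7617) = -2260*1/47823 - 26658*(-1/7617) = -2260/47823 + 8886/2539 = 419217038/121422597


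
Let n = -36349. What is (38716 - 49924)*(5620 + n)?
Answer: 344410632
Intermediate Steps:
(38716 - 49924)*(5620 + n) = (38716 - 49924)*(5620 - 36349) = -11208*(-30729) = 344410632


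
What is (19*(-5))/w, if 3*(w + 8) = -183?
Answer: 95/69 ≈ 1.3768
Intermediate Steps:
w = -69 (w = -8 + (1/3)*(-183) = -8 - 61 = -69)
(19*(-5))/w = (19*(-5))/(-69) = -95*(-1/69) = 95/69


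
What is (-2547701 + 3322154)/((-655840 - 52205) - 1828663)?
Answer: -774453/2536708 ≈ -0.30530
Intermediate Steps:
(-2547701 + 3322154)/((-655840 - 52205) - 1828663) = 774453/(-708045 - 1828663) = 774453/(-2536708) = 774453*(-1/2536708) = -774453/2536708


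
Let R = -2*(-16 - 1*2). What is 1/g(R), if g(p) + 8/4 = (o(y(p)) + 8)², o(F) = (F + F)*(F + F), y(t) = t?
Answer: 1/26956862 ≈ 3.7096e-8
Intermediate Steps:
o(F) = 4*F² (o(F) = (2*F)*(2*F) = 4*F²)
R = 36 (R = -2*(-16 - 2) = -2*(-18) = 36)
g(p) = -2 + (8 + 4*p²)² (g(p) = -2 + (4*p² + 8)² = -2 + (8 + 4*p²)²)
1/g(R) = 1/(-2 + 16*(2 + 36²)²) = 1/(-2 + 16*(2 + 1296)²) = 1/(-2 + 16*1298²) = 1/(-2 + 16*1684804) = 1/(-2 + 26956864) = 1/26956862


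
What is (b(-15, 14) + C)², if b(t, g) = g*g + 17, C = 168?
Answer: 145161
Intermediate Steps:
b(t, g) = 17 + g² (b(t, g) = g² + 17 = 17 + g²)
(b(-15, 14) + C)² = ((17 + 14²) + 168)² = ((17 + 196) + 168)² = (213 + 168)² = 381² = 145161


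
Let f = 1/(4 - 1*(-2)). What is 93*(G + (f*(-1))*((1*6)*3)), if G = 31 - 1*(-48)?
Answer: 7068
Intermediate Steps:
f = 1/6 (f = 1/(4 + 2) = 1/6 ≈ 0.16667)
G = 79 (G = 31 + 48 = 79)
93*(G + (f*(-1))*((1*6)*3)) = 93*(79 + ((1/6)*(-1))*((1*6)*3)) = 93*(79 - 3) = 93*76 = 7068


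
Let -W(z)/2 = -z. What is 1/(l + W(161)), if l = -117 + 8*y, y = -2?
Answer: 1/189 ≈ 0.0052910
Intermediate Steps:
W(z) = 2*z (W(z) = -(-2)*z = 2*z)
l = -133 (l = -117 + 8*(-2) = -117 - 16 = -133)
1/(l + W(161)) = 1/(-133 + 2*161) = 1/(-133 + 322) = 1/189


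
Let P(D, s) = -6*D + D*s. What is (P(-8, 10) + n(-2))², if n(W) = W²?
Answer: 784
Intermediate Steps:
(P(-8, 10) + n(-2))² = (-8*(-6 + 10) + (-2)²)² = (-8*4 + 4)² = (-32 + 4)² = (-28)² = 784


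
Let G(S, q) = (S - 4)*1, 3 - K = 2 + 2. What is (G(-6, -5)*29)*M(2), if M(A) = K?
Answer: 290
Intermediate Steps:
K = -1 (K = 3 - (2 + 2) = 3 - 1*4 = 3 - 4 = -1)
M(A) = -1
G(S, q) = -4 + S (G(S, q) = (-4 + S)*1 = -4 + S)
(G(-6, -5)*29)*M(2) = ((-4 - 6)*29)*(-1) = -10*29*(-1) = -290*(-1) = 290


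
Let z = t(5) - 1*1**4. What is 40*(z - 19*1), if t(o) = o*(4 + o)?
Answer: 1000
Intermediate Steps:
z = 44 (z = 5*(4 + 5) - 1*1**4 = 5*9 - 1*1 = 45 - 1 = 44)
40*(z - 19*1) = 40*(44 - 19*1) = 40*(44 - 19) = 40*25 = 1000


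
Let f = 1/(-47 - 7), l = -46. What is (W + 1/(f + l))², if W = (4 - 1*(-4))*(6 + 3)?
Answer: 31993045956/6175225 ≈ 5180.9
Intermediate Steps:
f = -1/54 (f = 1/(-54) = -1/54 ≈ -0.018519)
W = 72 (W = (4 + 4)*9 = 8*9 = 72)
(W + 1/(f + l))² = (72 + 1/(-1/54 - 46))² = (72 + 1/(-2485/54))² = (72 - 54/2485)² = (178866/2485)² = 31993045956/6175225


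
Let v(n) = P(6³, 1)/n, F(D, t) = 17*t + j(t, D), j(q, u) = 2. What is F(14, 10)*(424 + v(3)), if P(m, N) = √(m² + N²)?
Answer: 72928 + 172*√46657/3 ≈ 85312.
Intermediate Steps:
P(m, N) = √(N² + m²)
F(D, t) = 2 + 17*t (F(D, t) = 17*t + 2 = 2 + 17*t)
v(n) = √46657/n (v(n) = √(1² + (6³)²)/n = √(1 + 216²)/n = √(1 + 46656)/n = √46657/n)
F(14, 10)*(424 + v(3)) = (2 + 17*10)*(424 + √46657/3) = (2 + 170)*(424 + √46657*(⅓)) = 172*(424 + √46657/3) = 72928 + 172*√46657/3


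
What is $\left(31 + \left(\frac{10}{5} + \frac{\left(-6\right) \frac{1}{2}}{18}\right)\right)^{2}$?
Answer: $\frac{38809}{36} \approx 1078.0$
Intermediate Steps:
$\left(31 + \left(\frac{10}{5} + \frac{\left(-6\right) \frac{1}{2}}{18}\right)\right)^{2} = \left(31 + \left(10 \cdot \frac{1}{5} + \left(-6\right) \frac{1}{2} \cdot \frac{1}{18}\right)\right)^{2} = \left(31 + \left(2 - \frac{1}{6}\right)\right)^{2} = \left(31 + \frac{11}{6}\right)^{2} = \left(\frac{197}{6}\right)^{2} = \frac{38809}{36}$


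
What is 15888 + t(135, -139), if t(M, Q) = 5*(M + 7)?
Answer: 16598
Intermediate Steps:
t(M, Q) = 35 + 5*M (t(M, Q) = 5*(7 + M) = 35 + 5*M)
15888 + t(135, -139) = 15888 + (35 + 5*135) = 15888 + (35 + 675) = 15888 + 710 = 16598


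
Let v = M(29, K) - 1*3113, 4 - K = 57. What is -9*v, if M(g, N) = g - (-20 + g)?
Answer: 27837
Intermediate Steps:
K = -53 (K = 4 - 1*57 = 4 - 57 = -53)
M(g, N) = 20 (M(g, N) = g + (20 - g) = 20)
v = -3093 (v = 20 - 1*3113 = 20 - 3113 = -3093)
-9*v = -9*(-3093) = 27837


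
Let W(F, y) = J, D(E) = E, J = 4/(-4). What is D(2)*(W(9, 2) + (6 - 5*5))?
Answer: -40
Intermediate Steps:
J = -1 (J = 4*(-¼) = -1)
W(F, y) = -1
D(2)*(W(9, 2) + (6 - 5*5)) = 2*(-1 + (6 - 5*5)) = 2*(-1 + (6 - 25)) = 2*(-1 - 19) = 2*(-20) = -40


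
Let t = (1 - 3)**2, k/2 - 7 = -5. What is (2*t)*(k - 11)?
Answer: -56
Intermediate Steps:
k = 4 (k = 14 + 2*(-5) = 14 - 10 = 4)
t = 4 (t = (-2)**2 = 4)
(2*t)*(k - 11) = (2*4)*(4 - 11) = 8*(-7) = -56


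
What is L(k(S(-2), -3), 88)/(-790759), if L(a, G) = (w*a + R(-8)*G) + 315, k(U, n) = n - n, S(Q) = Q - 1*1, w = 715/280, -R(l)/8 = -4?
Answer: -3131/790759 ≈ -0.0039595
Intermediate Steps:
R(l) = 32 (R(l) = -8*(-4) = 32)
w = 143/56 (w = 715*(1/280) = 143/56 ≈ 2.5536)
S(Q) = -1 + Q (S(Q) = Q - 1 = -1 + Q)
k(U, n) = 0
L(a, G) = 315 + 32*G + 143*a/56 (L(a, G) = (143*a/56 + 32*G) + 315 = (32*G + 143*a/56) + 315 = 315 + 32*G + 143*a/56)
L(k(S(-2), -3), 88)/(-790759) = (315 + 32*88 + (143/56)*0)/(-790759) = (315 + 2816 + 0)*(-1/790759) = 3131*(-1/790759) = -3131/790759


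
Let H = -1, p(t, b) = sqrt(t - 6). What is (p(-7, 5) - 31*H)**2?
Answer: (31 + I*sqrt(13))**2 ≈ 948.0 + 223.54*I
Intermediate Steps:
p(t, b) = sqrt(-6 + t)
(p(-7, 5) - 31*H)**2 = (sqrt(-6 - 7) - 31*(-1))**2 = (sqrt(-13) + 31)**2 = (I*sqrt(13) + 31)**2 = (31 + I*sqrt(13))**2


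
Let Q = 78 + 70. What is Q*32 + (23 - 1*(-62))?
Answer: 4821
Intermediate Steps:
Q = 148
Q*32 + (23 - 1*(-62)) = 148*32 + (23 - 1*(-62)) = 4736 + (23 + 62) = 4736 + 85 = 4821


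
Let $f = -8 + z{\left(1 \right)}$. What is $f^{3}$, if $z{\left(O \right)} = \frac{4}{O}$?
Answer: $-64$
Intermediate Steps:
$f = -4$ ($f = -8 + \frac{4}{1} = -8 + 4 \cdot 1 = -8 + 4 = -4$)
$f^{3} = \left(-4\right)^{3} = -64$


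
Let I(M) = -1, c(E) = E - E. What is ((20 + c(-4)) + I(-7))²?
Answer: 361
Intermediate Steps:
c(E) = 0
((20 + c(-4)) + I(-7))² = ((20 + 0) - 1)² = (20 - 1)² = 19² = 361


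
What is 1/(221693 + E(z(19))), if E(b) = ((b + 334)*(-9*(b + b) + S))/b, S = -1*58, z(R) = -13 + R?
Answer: 3/636859 ≈ 4.7106e-6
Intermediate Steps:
S = -58
E(b) = (-58 - 18*b)*(334 + b)/b (E(b) = ((b + 334)*(-9*(b + b) - 58))/b = ((334 + b)*(-18*b - 58))/b = ((334 + b)*(-58 - 18*b))/b = ((-58 - 18*b)*(334 + b))/b = (-58 - 18*b)*(334 + b)/b)
1/(221693 + E(z(19))) = 1/(221693 + (-6070 - 19372/(-13 + 19) - 18*(-13 + 19))) = 1/(221693 + (-6070 - 19372/6 - 18*6)) = 1/(221693 + (-6070 - 19372*⅙ - 108)) = 1/(221693 + (-6070 - 9686/3 - 108)) = 1/(221693 - 28220/3) = 1/(636859/3) = 3/636859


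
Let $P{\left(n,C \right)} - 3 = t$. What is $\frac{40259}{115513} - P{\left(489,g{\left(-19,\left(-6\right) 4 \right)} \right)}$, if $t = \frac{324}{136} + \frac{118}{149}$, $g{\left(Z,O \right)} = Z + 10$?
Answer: $- \frac{3409179033}{585188858} \approx -5.8258$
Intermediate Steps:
$g{\left(Z,O \right)} = 10 + Z$
$t = \frac{16081}{5066}$ ($t = 324 \cdot \frac{1}{136} + 118 \cdot \frac{1}{149} = \frac{81}{34} + \frac{118}{149} = \frac{16081}{5066} \approx 3.1743$)
$P{\left(n,C \right)} = \frac{31279}{5066}$ ($P{\left(n,C \right)} = 3 + \frac{16081}{5066} = \frac{31279}{5066}$)
$\frac{40259}{115513} - P{\left(489,g{\left(-19,\left(-6\right) 4 \right)} \right)} = \frac{40259}{115513} - \frac{31279}{5066} = - \frac{3409179033}{585188858}$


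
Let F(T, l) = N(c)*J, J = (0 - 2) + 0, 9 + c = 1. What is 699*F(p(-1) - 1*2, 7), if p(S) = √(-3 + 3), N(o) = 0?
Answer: 0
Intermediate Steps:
c = -8 (c = -9 + 1 = -8)
p(S) = 0 (p(S) = √0 = 0)
J = -2 (J = -2 + 0 = -2)
F(T, l) = 0 (F(T, l) = 0*(-2) = 0)
699*F(p(-1) - 1*2, 7) = 699*0 = 0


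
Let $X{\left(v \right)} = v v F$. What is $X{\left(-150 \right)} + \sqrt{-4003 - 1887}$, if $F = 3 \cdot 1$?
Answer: $67500 + i \sqrt{5890} \approx 67500.0 + 76.746 i$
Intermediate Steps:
$F = 3$
$X{\left(v \right)} = 3 v^{2}$ ($X{\left(v \right)} = v v 3 = v^{2} \cdot 3 = 3 v^{2}$)
$X{\left(-150 \right)} + \sqrt{-4003 - 1887} = 3 \left(-150\right)^{2} + \sqrt{-4003 - 1887} = 3 \cdot 22500 + \sqrt{-5890} = 67500 + i \sqrt{5890}$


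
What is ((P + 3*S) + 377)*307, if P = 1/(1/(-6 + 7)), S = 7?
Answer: 122493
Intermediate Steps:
P = 1 (P = 1/(1/1) = 1/1 = 1)
((P + 3*S) + 377)*307 = ((1 + 3*7) + 377)*307 = ((1 + 21) + 377)*307 = (22 + 377)*307 = 399*307 = 122493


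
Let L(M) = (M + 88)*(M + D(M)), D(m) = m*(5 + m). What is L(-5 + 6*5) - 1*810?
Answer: 86765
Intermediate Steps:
L(M) = (88 + M)*(M + M*(5 + M)) (L(M) = (M + 88)*(M + M*(5 + M)) = (88 + M)*(M + M*(5 + M)))
L(-5 + 6*5) - 1*810 = (-5 + 6*5)*(528 + (-5 + 6*5)**2 + 94*(-5 + 6*5)) - 1*810 = (-5 + 30)*(528 + (-5 + 30)**2 + 94*(-5 + 30)) - 810 = 25*(528 + 25**2 + 94*25) - 810 = 25*(528 + 625 + 2350) - 810 = 25*3503 - 810 = 87575 - 810 = 86765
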